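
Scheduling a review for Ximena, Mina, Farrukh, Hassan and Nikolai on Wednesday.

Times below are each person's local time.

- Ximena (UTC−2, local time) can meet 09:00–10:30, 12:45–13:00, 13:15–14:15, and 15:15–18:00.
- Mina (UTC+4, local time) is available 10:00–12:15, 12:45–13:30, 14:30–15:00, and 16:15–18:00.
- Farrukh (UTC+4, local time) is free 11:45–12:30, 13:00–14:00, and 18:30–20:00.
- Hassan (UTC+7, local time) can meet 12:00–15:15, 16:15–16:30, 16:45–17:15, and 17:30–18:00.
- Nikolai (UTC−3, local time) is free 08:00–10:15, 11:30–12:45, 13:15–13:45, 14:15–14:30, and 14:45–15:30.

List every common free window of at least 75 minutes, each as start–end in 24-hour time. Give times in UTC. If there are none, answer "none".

Ximena → UTC: 11:00–12:30, 14:45–15:00, 15:15–16:15, 17:15–20:00.
Mina → UTC: 06:00–08:15, 08:45–09:30, 10:30–11:00, 12:15–14:00.
Farrukh → UTC: 07:45–08:30, 09:00–10:00, 14:30–16:00.
Hassan → UTC: 05:00–08:15, 09:15–09:30, 09:45–10:15, 10:30–11:00.
Nikolai → UTC: 11:00–13:15, 14:30–15:45, 16:15–16:45, 17:15–17:30, 17:45–18:30.
Ximena ∩ Mina: 12:15–12:30.
Ximena ∩ Mina ∩ Farrukh: (none).
Ximena ∩ Mina ∩ Farrukh ∩ Hassan: (none).
Ximena ∩ Mina ∩ Farrukh ∩ Hassan ∩ Nikolai: (none).
Windows ≥ 75 min: (none).

none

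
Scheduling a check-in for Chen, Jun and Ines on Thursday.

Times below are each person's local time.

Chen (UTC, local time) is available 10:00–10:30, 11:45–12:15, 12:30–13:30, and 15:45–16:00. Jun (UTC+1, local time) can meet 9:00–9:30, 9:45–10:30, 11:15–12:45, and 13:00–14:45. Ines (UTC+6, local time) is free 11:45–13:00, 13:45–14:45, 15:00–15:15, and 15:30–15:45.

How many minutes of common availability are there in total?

0 minutes

Chen → UTC: 10:00–10:30, 11:45–12:15, 12:30–13:30, 15:45–16:00.
Jun → UTC: 08:00–08:30, 08:45–09:30, 10:15–11:45, 12:00–13:45.
Ines → UTC: 05:45–07:00, 07:45–08:45, 09:00–09:15, 09:30–09:45.
Chen ∩ Jun: 10:15–10:30, 12:00–12:15, 12:30–13:30.
Chen ∩ Jun ∩ Ines: (none).
Total common minutes: 0.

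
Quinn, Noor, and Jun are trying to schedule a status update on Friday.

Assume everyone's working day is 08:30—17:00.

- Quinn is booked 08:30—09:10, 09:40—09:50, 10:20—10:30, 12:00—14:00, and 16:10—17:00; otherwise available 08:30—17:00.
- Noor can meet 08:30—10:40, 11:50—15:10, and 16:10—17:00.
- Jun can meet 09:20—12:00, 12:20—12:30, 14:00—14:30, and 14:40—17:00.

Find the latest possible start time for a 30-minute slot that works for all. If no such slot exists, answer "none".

Quinn free within 08:30–17:00: 09:10–09:40, 09:50–10:20, 10:30–12:00, 14:00–16:10.
Quinn ∩ Noor: 09:10–09:40, 09:50–10:20, 10:30–10:40, 11:50–12:00, 14:00–15:10.
Quinn ∩ Noor ∩ Jun: 09:20–09:40, 09:50–10:20, 10:30–10:40, 11:50–12:00, 14:00–14:30, 14:40–15:10.
Windows ≥ 30 min: 09:50–10:20, 14:00–14:30, 14:40–15:10.
Latest start in the last window 14:40–15:10 is 15:10 − 30 min = 14:40.

14:40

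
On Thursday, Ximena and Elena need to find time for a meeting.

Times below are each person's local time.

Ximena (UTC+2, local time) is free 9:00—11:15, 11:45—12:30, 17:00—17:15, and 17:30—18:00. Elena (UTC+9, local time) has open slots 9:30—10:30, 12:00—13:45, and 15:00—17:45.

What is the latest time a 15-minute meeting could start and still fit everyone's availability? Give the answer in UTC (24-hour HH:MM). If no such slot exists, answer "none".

Ximena → UTC: 07:00–09:15, 09:45–10:30, 15:00–15:15, 15:30–16:00.
Elena → UTC: 00:30–01:30, 03:00–04:45, 06:00–08:45.
Ximena ∩ Elena: 07:00–08:45.
Windows ≥ 15 min: 07:00–08:45.
Latest start in the last window 07:00–08:45 is 08:45 − 15 min = 08:30.

08:30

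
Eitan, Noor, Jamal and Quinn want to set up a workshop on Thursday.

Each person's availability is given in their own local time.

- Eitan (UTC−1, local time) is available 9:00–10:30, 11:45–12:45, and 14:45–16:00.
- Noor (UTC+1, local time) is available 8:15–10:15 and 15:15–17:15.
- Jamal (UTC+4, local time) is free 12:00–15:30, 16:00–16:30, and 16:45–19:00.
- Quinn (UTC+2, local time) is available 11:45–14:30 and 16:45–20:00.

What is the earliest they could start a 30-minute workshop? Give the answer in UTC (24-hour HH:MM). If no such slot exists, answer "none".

none

Eitan → UTC: 10:00–11:30, 12:45–13:45, 15:45–17:00.
Noor → UTC: 07:15–09:15, 14:15–16:15.
Jamal → UTC: 08:00–11:30, 12:00–12:30, 12:45–15:00.
Quinn → UTC: 09:45–12:30, 14:45–18:00.
Eitan ∩ Noor: 15:45–16:15.
Eitan ∩ Noor ∩ Jamal: (none).
Eitan ∩ Noor ∩ Jamal ∩ Quinn: (none).
Windows ≥ 30 min: (none).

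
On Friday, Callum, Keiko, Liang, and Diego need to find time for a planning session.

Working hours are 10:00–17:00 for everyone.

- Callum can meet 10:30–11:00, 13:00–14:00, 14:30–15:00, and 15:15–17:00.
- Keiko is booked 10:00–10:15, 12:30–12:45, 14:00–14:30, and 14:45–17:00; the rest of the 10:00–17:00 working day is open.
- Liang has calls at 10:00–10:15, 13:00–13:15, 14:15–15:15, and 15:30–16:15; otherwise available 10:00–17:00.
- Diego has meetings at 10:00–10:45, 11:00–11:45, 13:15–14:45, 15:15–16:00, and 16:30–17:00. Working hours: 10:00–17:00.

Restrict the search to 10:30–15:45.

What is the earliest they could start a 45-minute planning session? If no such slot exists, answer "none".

none

Keiko free within 10:00–17:00: 10:15–12:30, 12:45–14:00, 14:30–14:45.
Liang free within 10:00–17:00: 10:15–13:00, 13:15–14:15, 15:15–15:30, 16:15–17:00.
Diego free within 10:00–17:00: 10:45–11:00, 11:45–13:15, 14:45–15:15, 16:00–16:30.
Callum ∩ Keiko: 10:30–11:00, 13:00–14:00, 14:30–14:45.
Callum ∩ Keiko ∩ Liang: 10:30–11:00, 13:15–14:00.
Callum ∩ Keiko ∩ Liang ∩ Diego: 10:45–11:00.
Restricted to 10:30–15:45: 10:45–11:00.
Windows ≥ 45 min: (none).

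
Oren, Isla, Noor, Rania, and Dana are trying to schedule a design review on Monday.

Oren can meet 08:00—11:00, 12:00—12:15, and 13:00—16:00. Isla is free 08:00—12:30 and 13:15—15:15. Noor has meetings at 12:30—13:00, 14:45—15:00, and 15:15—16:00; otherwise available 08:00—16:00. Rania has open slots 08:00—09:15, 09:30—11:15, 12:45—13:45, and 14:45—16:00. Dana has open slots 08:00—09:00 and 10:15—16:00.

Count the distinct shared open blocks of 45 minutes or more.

Noor free within 08:00–16:00: 08:00–12:30, 13:00–14:45, 15:00–15:15.
Oren ∩ Isla: 08:00–11:00, 12:00–12:15, 13:15–15:15.
Oren ∩ Isla ∩ Noor: 08:00–11:00, 12:00–12:15, 13:15–14:45, 15:00–15:15.
Oren ∩ Isla ∩ Noor ∩ Rania: 08:00–09:15, 09:30–11:00, 13:15–13:45, 15:00–15:15.
Oren ∩ Isla ∩ Noor ∩ Rania ∩ Dana: 08:00–09:00, 10:15–11:00, 13:15–13:45, 15:00–15:15.
Windows ≥ 45 min: 08:00–09:00, 10:15–11:00.
That's 2 windows.

2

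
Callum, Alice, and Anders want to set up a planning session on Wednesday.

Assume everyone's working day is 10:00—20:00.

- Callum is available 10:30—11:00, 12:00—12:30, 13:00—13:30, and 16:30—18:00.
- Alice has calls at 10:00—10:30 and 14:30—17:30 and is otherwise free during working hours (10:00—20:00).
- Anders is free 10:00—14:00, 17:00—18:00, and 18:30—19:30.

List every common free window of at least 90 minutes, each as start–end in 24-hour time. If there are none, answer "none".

none

Alice free within 10:00–20:00: 10:30–14:30, 17:30–20:00.
Callum ∩ Alice: 10:30–11:00, 12:00–12:30, 13:00–13:30, 17:30–18:00.
Callum ∩ Alice ∩ Anders: 10:30–11:00, 12:00–12:30, 13:00–13:30, 17:30–18:00.
Windows ≥ 90 min: (none).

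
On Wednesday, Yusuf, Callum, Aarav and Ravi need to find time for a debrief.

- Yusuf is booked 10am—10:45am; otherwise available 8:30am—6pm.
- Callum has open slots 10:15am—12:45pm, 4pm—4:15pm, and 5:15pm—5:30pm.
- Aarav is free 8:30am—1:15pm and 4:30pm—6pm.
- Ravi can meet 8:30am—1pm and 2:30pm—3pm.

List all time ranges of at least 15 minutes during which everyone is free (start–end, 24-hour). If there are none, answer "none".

Yusuf free within 08:30–18:00: 08:30–10:00, 10:45–18:00.
Yusuf ∩ Callum: 10:45–12:45, 16:00–16:15, 17:15–17:30.
Yusuf ∩ Callum ∩ Aarav: 10:45–12:45, 17:15–17:30.
Yusuf ∩ Callum ∩ Aarav ∩ Ravi: 10:45–12:45.
Windows ≥ 15 min: 10:45–12:45.

10:45–12:45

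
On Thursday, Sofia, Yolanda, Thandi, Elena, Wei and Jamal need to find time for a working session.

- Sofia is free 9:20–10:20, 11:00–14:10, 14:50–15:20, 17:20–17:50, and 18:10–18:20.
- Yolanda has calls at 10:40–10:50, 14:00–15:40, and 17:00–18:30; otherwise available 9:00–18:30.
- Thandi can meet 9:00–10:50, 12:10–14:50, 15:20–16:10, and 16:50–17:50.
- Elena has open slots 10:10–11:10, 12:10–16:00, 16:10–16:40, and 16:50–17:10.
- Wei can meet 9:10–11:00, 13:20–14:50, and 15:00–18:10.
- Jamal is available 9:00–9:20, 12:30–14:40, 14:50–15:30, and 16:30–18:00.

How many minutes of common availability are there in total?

40 minutes

Yolanda free within 09:00–18:30: 09:00–10:40, 10:50–14:00, 15:40–17:00.
Sofia ∩ Yolanda: 09:20–10:20, 11:00–14:00.
Sofia ∩ Yolanda ∩ Thandi: 09:20–10:20, 12:10–14:00.
Sofia ∩ Yolanda ∩ Thandi ∩ Elena: 10:10–10:20, 12:10–14:00.
Sofia ∩ Yolanda ∩ Thandi ∩ Elena ∩ Wei: 10:10–10:20, 13:20–14:00.
Sofia ∩ Yolanda ∩ Thandi ∩ Elena ∩ Wei ∩ Jamal: 13:20–14:00.
Total common minutes: 40.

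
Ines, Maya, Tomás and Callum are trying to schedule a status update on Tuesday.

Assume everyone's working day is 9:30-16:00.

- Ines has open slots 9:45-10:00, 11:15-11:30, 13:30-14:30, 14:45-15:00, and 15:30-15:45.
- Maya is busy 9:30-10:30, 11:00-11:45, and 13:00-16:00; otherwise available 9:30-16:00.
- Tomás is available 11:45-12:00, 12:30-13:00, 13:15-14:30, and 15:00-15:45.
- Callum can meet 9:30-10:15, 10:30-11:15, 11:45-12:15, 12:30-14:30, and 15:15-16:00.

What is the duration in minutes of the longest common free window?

0 minutes

Maya free within 09:30–16:00: 10:30–11:00, 11:45–13:00.
Ines ∩ Maya: (none).
Ines ∩ Maya ∩ Tomás: (none).
Ines ∩ Maya ∩ Tomás ∩ Callum: (none).
No common window.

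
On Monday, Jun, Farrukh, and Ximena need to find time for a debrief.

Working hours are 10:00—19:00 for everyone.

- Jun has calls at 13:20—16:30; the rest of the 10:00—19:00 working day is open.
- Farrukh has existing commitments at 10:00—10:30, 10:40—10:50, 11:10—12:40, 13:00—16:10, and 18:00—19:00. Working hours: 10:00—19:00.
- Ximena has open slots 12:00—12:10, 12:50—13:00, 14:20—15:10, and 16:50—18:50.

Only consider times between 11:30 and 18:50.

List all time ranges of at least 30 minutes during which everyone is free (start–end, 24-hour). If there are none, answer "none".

Jun free within 10:00–19:00: 10:00–13:20, 16:30–19:00.
Farrukh free within 10:00–19:00: 10:30–10:40, 10:50–11:10, 12:40–13:00, 16:10–18:00.
Jun ∩ Farrukh: 10:30–10:40, 10:50–11:10, 12:40–13:00, 16:30–18:00.
Jun ∩ Farrukh ∩ Ximena: 12:50–13:00, 16:50–18:00.
Restricted to 11:30–18:50: 12:50–13:00, 16:50–18:00.
Windows ≥ 30 min: 16:50–18:00.

16:50–18:00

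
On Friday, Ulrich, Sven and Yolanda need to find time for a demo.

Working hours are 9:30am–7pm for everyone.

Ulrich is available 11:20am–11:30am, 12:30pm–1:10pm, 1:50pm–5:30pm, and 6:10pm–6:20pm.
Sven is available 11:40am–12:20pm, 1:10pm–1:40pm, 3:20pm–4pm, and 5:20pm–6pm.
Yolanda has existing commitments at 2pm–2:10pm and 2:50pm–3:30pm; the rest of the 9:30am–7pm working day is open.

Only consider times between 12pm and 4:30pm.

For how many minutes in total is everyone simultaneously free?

30 minutes

Yolanda free within 09:30–19:00: 09:30–14:00, 14:10–14:50, 15:30–19:00.
Ulrich ∩ Sven: 15:20–16:00, 17:20–17:30.
Ulrich ∩ Sven ∩ Yolanda: 15:30–16:00, 17:20–17:30.
Restricted to 12:00–16:30: 15:30–16:00.
Total common minutes: 30.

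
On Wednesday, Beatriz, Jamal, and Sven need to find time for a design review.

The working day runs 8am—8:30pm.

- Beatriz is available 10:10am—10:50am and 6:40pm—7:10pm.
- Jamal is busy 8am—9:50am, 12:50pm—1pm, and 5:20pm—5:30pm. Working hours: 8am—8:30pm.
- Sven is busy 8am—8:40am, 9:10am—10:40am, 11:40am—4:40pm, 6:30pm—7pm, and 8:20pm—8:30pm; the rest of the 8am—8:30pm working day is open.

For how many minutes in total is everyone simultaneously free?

20 minutes

Jamal free within 08:00–20:30: 09:50–12:50, 13:00–17:20, 17:30–20:30.
Sven free within 08:00–20:30: 08:40–09:10, 10:40–11:40, 16:40–18:30, 19:00–20:20.
Beatriz ∩ Jamal: 10:10–10:50, 18:40–19:10.
Beatriz ∩ Jamal ∩ Sven: 10:40–10:50, 19:00–19:10.
Total common minutes: 10 + 10 = 20.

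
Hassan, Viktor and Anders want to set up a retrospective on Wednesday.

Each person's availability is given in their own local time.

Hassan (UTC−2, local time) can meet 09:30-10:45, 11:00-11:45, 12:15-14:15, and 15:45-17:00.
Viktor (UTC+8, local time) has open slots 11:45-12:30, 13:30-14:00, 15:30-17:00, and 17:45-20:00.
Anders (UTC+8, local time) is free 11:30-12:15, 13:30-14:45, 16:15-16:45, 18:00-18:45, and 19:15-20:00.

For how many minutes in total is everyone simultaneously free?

30 minutes

Hassan → UTC: 11:30–12:45, 13:00–13:45, 14:15–16:15, 17:45–19:00.
Viktor → UTC: 03:45–04:30, 05:30–06:00, 07:30–09:00, 09:45–12:00.
Anders → UTC: 03:30–04:15, 05:30–06:45, 08:15–08:45, 10:00–10:45, 11:15–12:00.
Hassan ∩ Viktor: 11:30–12:00.
Hassan ∩ Viktor ∩ Anders: 11:30–12:00.
Total common minutes: 30.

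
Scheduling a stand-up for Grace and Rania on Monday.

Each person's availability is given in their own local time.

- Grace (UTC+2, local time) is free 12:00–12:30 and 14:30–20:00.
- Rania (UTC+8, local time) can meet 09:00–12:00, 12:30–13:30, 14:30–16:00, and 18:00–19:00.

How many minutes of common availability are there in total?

30 minutes

Grace → UTC: 10:00–10:30, 12:30–18:00.
Rania → UTC: 01:00–04:00, 04:30–05:30, 06:30–08:00, 10:00–11:00.
Grace ∩ Rania: 10:00–10:30.
Total common minutes: 30.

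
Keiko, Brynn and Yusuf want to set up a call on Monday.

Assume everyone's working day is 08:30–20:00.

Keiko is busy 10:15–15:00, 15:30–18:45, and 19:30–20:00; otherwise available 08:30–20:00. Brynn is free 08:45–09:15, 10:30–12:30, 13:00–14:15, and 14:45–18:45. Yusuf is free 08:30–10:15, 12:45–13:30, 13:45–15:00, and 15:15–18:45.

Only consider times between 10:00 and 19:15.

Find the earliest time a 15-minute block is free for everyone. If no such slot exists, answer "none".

Keiko free within 08:30–20:00: 08:30–10:15, 15:00–15:30, 18:45–19:30.
Keiko ∩ Brynn: 08:45–09:15, 15:00–15:30.
Keiko ∩ Brynn ∩ Yusuf: 08:45–09:15, 15:15–15:30.
Restricted to 10:00–19:15: 15:15–15:30.
Windows ≥ 15 min: 15:15–15:30.
Earliest such window starts at 15:15.

15:15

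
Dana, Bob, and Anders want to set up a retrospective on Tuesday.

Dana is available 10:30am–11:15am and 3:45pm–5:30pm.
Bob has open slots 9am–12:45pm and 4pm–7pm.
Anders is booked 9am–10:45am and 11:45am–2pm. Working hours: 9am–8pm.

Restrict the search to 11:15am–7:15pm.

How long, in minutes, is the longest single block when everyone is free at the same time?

Anders free within 09:00–20:00: 10:45–11:45, 14:00–20:00.
Dana ∩ Bob: 10:30–11:15, 16:00–17:30.
Dana ∩ Bob ∩ Anders: 10:45–11:15, 16:00–17:30.
Restricted to 11:15–19:15: 16:00–17:30.
Single common window of 90 minutes.

90 minutes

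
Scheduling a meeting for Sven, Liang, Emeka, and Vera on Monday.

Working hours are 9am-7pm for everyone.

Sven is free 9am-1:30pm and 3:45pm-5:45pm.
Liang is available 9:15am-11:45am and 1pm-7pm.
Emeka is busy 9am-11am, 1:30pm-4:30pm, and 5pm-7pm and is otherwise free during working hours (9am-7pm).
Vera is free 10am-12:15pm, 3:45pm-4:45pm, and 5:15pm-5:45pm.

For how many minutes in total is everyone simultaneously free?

60 minutes

Emeka free within 09:00–19:00: 11:00–13:30, 16:30–17:00.
Sven ∩ Liang: 09:15–11:45, 13:00–13:30, 15:45–17:45.
Sven ∩ Liang ∩ Emeka: 11:00–11:45, 13:00–13:30, 16:30–17:00.
Sven ∩ Liang ∩ Emeka ∩ Vera: 11:00–11:45, 16:30–16:45.
Total common minutes: 45 + 15 = 60.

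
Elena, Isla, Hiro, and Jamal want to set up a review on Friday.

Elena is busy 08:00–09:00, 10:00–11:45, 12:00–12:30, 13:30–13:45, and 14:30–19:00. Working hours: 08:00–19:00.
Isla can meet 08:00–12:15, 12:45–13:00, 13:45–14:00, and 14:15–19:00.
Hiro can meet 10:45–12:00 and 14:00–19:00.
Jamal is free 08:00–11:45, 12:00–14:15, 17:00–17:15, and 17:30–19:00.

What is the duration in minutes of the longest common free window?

Elena free within 08:00–19:00: 09:00–10:00, 11:45–12:00, 12:30–13:30, 13:45–14:30.
Elena ∩ Isla: 09:00–10:00, 11:45–12:00, 12:45–13:00, 13:45–14:00, 14:15–14:30.
Elena ∩ Isla ∩ Hiro: 11:45–12:00, 14:15–14:30.
Elena ∩ Isla ∩ Hiro ∩ Jamal: (none).
No common window.

0 minutes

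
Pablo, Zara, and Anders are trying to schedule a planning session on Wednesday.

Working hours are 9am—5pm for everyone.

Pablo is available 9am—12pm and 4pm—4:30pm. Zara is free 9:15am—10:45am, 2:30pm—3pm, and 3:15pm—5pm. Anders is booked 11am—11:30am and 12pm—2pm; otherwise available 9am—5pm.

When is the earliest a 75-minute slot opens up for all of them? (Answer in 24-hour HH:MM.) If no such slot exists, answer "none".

Anders free within 09:00–17:00: 09:00–11:00, 11:30–12:00, 14:00–17:00.
Pablo ∩ Zara: 09:15–10:45, 16:00–16:30.
Pablo ∩ Zara ∩ Anders: 09:15–10:45, 16:00–16:30.
Windows ≥ 75 min: 09:15–10:45.
Earliest such window starts at 09:15.

09:15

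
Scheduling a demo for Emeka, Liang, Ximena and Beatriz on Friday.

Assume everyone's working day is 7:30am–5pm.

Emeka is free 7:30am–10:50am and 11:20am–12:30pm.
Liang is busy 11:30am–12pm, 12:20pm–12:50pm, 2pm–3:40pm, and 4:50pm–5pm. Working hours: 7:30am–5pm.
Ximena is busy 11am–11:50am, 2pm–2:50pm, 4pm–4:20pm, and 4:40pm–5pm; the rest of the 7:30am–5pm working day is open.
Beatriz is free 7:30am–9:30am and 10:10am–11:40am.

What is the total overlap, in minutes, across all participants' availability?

160 minutes

Liang free within 07:30–17:00: 07:30–11:30, 12:00–12:20, 12:50–14:00, 15:40–16:50.
Ximena free within 07:30–17:00: 07:30–11:00, 11:50–14:00, 14:50–16:00, 16:20–16:40.
Emeka ∩ Liang: 07:30–10:50, 11:20–11:30, 12:00–12:20.
Emeka ∩ Liang ∩ Ximena: 07:30–10:50, 12:00–12:20.
Emeka ∩ Liang ∩ Ximena ∩ Beatriz: 07:30–09:30, 10:10–10:50.
Total common minutes: 120 + 40 = 160.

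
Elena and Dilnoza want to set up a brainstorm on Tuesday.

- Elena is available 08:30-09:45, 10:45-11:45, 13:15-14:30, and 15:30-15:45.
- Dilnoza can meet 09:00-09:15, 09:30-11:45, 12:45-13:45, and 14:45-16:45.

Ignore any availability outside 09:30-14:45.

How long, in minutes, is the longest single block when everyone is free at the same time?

Elena ∩ Dilnoza: 09:00–09:15, 09:30–09:45, 10:45–11:45, 13:15–13:45, 15:30–15:45.
Restricted to 09:30–14:45: 09:30–09:45, 10:45–11:45, 13:15–13:45.
Common window lengths: 15, 60, 30 min; longest is 60.

60 minutes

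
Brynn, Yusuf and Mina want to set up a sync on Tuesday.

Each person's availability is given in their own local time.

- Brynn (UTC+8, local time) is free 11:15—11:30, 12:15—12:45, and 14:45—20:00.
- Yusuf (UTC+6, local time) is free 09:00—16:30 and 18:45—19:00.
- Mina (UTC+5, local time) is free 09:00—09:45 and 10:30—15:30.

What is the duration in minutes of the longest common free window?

225 minutes

Brynn → UTC: 03:15–03:30, 04:15–04:45, 06:45–12:00.
Yusuf → UTC: 03:00–10:30, 12:45–13:00.
Mina → UTC: 04:00–04:45, 05:30–10:30.
Brynn ∩ Yusuf: 03:15–03:30, 04:15–04:45, 06:45–10:30.
Brynn ∩ Yusuf ∩ Mina: 04:15–04:45, 06:45–10:30.
Common window lengths: 30, 225 min; longest is 225.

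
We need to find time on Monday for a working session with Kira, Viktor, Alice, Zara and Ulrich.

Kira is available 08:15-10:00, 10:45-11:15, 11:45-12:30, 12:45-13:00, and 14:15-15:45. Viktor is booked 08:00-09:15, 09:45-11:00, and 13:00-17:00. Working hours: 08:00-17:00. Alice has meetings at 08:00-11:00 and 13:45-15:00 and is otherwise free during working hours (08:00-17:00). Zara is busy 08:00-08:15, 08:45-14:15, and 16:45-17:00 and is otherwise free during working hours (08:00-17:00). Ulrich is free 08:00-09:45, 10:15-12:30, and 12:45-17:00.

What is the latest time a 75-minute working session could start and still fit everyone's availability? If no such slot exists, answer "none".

Viktor free within 08:00–17:00: 09:15–09:45, 11:00–13:00.
Alice free within 08:00–17:00: 11:00–13:45, 15:00–17:00.
Zara free within 08:00–17:00: 08:15–08:45, 14:15–16:45.
Kira ∩ Viktor: 09:15–09:45, 11:00–11:15, 11:45–12:30, 12:45–13:00.
Kira ∩ Viktor ∩ Alice: 11:00–11:15, 11:45–12:30, 12:45–13:00.
Kira ∩ Viktor ∩ Alice ∩ Zara: (none).
Kira ∩ Viktor ∩ Alice ∩ Zara ∩ Ulrich: (none).
Windows ≥ 75 min: (none).

none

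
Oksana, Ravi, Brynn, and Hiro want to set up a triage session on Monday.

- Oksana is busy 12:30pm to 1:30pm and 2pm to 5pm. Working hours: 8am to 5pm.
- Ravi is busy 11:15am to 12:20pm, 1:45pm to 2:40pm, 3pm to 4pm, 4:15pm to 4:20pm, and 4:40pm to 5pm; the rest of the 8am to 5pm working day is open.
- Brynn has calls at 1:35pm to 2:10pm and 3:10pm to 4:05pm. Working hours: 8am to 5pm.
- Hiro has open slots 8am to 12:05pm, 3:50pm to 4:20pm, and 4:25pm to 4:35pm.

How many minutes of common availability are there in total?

195 minutes

Oksana free within 08:00–17:00: 08:00–12:30, 13:30–14:00.
Ravi free within 08:00–17:00: 08:00–11:15, 12:20–13:45, 14:40–15:00, 16:00–16:15, 16:20–16:40.
Brynn free within 08:00–17:00: 08:00–13:35, 14:10–15:10, 16:05–17:00.
Oksana ∩ Ravi: 08:00–11:15, 12:20–12:30, 13:30–13:45.
Oksana ∩ Ravi ∩ Brynn: 08:00–11:15, 12:20–12:30, 13:30–13:35.
Oksana ∩ Ravi ∩ Brynn ∩ Hiro: 08:00–11:15.
Total common minutes: 195.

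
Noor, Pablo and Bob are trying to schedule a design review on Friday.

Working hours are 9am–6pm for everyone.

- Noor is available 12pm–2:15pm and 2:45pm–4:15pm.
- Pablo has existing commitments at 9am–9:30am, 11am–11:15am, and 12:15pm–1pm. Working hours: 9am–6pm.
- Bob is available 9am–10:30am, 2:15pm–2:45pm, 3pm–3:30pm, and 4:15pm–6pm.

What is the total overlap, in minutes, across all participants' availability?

Pablo free within 09:00–18:00: 09:30–11:00, 11:15–12:15, 13:00–18:00.
Noor ∩ Pablo: 12:00–12:15, 13:00–14:15, 14:45–16:15.
Noor ∩ Pablo ∩ Bob: 15:00–15:30.
Total common minutes: 30.

30 minutes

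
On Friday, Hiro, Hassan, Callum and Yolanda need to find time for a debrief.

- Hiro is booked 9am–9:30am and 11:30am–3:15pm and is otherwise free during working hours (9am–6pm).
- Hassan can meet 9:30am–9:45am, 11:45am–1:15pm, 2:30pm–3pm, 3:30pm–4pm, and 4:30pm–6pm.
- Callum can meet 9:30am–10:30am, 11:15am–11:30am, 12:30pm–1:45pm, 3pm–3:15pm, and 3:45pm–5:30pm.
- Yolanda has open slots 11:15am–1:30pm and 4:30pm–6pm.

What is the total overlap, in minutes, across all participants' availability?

Hiro free within 09:00–18:00: 09:30–11:30, 15:15–18:00.
Hiro ∩ Hassan: 09:30–09:45, 15:30–16:00, 16:30–18:00.
Hiro ∩ Hassan ∩ Callum: 09:30–09:45, 15:45–16:00, 16:30–17:30.
Hiro ∩ Hassan ∩ Callum ∩ Yolanda: 16:30–17:30.
Total common minutes: 60.

60 minutes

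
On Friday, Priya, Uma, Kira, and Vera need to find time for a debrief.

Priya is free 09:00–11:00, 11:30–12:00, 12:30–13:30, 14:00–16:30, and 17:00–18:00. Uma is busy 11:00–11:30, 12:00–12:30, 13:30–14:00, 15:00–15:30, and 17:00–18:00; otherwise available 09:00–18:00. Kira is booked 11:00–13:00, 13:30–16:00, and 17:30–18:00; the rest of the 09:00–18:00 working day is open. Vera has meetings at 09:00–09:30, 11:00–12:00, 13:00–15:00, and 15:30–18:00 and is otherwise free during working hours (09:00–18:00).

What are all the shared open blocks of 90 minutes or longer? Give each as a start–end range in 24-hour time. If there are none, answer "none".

Uma free within 09:00–18:00: 09:00–11:00, 11:30–12:00, 12:30–13:30, 14:00–15:00, 15:30–17:00.
Kira free within 09:00–18:00: 09:00–11:00, 13:00–13:30, 16:00–17:30.
Vera free within 09:00–18:00: 09:30–11:00, 12:00–13:00, 15:00–15:30.
Priya ∩ Uma: 09:00–11:00, 11:30–12:00, 12:30–13:30, 14:00–15:00, 15:30–16:30.
Priya ∩ Uma ∩ Kira: 09:00–11:00, 13:00–13:30, 16:00–16:30.
Priya ∩ Uma ∩ Kira ∩ Vera: 09:30–11:00.
Windows ≥ 90 min: 09:30–11:00.

09:30–11:00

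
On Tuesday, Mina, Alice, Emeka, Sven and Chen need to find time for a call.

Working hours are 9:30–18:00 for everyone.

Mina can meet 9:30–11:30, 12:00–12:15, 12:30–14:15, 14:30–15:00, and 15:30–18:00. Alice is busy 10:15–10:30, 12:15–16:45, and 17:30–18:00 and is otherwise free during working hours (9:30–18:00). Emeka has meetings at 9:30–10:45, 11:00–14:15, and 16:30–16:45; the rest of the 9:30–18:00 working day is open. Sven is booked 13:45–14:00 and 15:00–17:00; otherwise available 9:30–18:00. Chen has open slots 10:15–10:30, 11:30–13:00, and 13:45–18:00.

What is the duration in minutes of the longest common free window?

30 minutes

Alice free within 09:30–18:00: 09:30–10:15, 10:30–12:15, 16:45–17:30.
Emeka free within 09:30–18:00: 10:45–11:00, 14:15–16:30, 16:45–18:00.
Sven free within 09:30–18:00: 09:30–13:45, 14:00–15:00, 17:00–18:00.
Mina ∩ Alice: 09:30–10:15, 10:30–11:30, 12:00–12:15, 16:45–17:30.
Mina ∩ Alice ∩ Emeka: 10:45–11:00, 16:45–17:30.
Mina ∩ Alice ∩ Emeka ∩ Sven: 10:45–11:00, 17:00–17:30.
Mina ∩ Alice ∩ Emeka ∩ Sven ∩ Chen: 17:00–17:30.
Single common window of 30 minutes.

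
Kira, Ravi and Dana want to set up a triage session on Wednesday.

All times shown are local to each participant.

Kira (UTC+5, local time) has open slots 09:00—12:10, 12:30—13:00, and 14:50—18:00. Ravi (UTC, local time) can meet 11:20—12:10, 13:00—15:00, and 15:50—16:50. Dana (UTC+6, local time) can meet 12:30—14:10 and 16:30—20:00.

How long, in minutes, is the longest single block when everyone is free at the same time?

50 minutes

Kira → UTC: 04:00–07:10, 07:30–08:00, 09:50–13:00.
Ravi → UTC: 11:20–12:10, 13:00–15:00, 15:50–16:50.
Dana → UTC: 06:30–08:10, 10:30–14:00.
Kira ∩ Ravi: 11:20–12:10.
Kira ∩ Ravi ∩ Dana: 11:20–12:10.
Single common window of 50 minutes.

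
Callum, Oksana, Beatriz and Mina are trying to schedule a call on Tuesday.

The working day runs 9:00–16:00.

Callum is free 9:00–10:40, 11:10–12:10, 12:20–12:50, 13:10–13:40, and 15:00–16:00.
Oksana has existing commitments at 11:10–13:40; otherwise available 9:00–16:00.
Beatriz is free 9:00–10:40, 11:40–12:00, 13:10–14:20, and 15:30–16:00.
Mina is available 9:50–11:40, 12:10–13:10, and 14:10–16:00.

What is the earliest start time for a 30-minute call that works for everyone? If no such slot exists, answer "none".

09:50

Oksana free within 09:00–16:00: 09:00–11:10, 13:40–16:00.
Callum ∩ Oksana: 09:00–10:40, 15:00–16:00.
Callum ∩ Oksana ∩ Beatriz: 09:00–10:40, 15:30–16:00.
Callum ∩ Oksana ∩ Beatriz ∩ Mina: 09:50–10:40, 15:30–16:00.
Windows ≥ 30 min: 09:50–10:40, 15:30–16:00.
Earliest such window starts at 09:50.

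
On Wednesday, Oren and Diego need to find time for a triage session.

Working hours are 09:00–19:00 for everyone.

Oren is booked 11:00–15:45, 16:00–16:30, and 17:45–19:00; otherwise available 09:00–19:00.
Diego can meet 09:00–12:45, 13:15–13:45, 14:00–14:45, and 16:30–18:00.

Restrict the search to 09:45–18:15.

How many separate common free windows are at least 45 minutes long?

2

Oren free within 09:00–19:00: 09:00–11:00, 15:45–16:00, 16:30–17:45.
Oren ∩ Diego: 09:00–11:00, 16:30–17:45.
Restricted to 09:45–18:15: 09:45–11:00, 16:30–17:45.
Windows ≥ 45 min: 09:45–11:00, 16:30–17:45.
That's 2 windows.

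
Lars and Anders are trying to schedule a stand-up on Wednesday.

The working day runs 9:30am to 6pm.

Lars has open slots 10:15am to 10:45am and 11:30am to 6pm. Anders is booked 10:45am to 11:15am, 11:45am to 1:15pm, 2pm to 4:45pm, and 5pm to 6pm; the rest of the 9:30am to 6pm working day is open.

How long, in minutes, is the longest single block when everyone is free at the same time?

45 minutes

Anders free within 09:30–18:00: 09:30–10:45, 11:15–11:45, 13:15–14:00, 16:45–17:00.
Lars ∩ Anders: 10:15–10:45, 11:30–11:45, 13:15–14:00, 16:45–17:00.
Common window lengths: 30, 15, 45, 15 min; longest is 45.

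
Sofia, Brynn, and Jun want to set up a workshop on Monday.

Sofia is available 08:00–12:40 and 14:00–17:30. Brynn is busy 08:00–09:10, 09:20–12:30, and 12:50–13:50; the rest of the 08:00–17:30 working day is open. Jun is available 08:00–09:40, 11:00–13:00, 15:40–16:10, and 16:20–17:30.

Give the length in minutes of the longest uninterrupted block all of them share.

Brynn free within 08:00–17:30: 09:10–09:20, 12:30–12:50, 13:50–17:30.
Sofia ∩ Brynn: 09:10–09:20, 12:30–12:40, 14:00–17:30.
Sofia ∩ Brynn ∩ Jun: 09:10–09:20, 12:30–12:40, 15:40–16:10, 16:20–17:30.
Common window lengths: 10, 10, 30, 70 min; longest is 70.

70 minutes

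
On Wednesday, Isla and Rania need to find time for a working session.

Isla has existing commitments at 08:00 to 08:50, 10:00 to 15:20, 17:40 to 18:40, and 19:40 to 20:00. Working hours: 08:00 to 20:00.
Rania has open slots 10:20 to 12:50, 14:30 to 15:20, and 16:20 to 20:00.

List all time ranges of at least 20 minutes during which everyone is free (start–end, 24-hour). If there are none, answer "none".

16:20–17:40, 18:40–19:40

Isla free within 08:00–20:00: 08:50–10:00, 15:20–17:40, 18:40–19:40.
Isla ∩ Rania: 16:20–17:40, 18:40–19:40.
Windows ≥ 20 min: 16:20–17:40, 18:40–19:40.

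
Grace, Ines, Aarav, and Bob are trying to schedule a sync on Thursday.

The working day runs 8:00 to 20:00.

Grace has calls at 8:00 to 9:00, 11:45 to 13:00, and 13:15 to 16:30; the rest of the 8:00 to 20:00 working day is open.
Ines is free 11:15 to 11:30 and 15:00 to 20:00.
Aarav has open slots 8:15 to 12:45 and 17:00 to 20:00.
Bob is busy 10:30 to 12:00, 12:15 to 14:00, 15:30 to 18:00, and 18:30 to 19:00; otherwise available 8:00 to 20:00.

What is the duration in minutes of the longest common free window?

60 minutes

Grace free within 08:00–20:00: 09:00–11:45, 13:00–13:15, 16:30–20:00.
Bob free within 08:00–20:00: 08:00–10:30, 12:00–12:15, 14:00–15:30, 18:00–18:30, 19:00–20:00.
Grace ∩ Ines: 11:15–11:30, 16:30–20:00.
Grace ∩ Ines ∩ Aarav: 11:15–11:30, 17:00–20:00.
Grace ∩ Ines ∩ Aarav ∩ Bob: 18:00–18:30, 19:00–20:00.
Common window lengths: 30, 60 min; longest is 60.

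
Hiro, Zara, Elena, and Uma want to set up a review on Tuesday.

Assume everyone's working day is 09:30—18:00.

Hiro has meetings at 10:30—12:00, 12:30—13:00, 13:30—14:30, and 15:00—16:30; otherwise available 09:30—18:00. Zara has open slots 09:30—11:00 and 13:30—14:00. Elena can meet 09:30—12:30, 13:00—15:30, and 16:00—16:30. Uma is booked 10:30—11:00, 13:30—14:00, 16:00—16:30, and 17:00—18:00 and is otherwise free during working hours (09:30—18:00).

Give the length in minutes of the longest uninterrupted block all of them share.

60 minutes

Hiro free within 09:30–18:00: 09:30–10:30, 12:00–12:30, 13:00–13:30, 14:30–15:00, 16:30–18:00.
Uma free within 09:30–18:00: 09:30–10:30, 11:00–13:30, 14:00–16:00, 16:30–17:00.
Hiro ∩ Zara: 09:30–10:30.
Hiro ∩ Zara ∩ Elena: 09:30–10:30.
Hiro ∩ Zara ∩ Elena ∩ Uma: 09:30–10:30.
Single common window of 60 minutes.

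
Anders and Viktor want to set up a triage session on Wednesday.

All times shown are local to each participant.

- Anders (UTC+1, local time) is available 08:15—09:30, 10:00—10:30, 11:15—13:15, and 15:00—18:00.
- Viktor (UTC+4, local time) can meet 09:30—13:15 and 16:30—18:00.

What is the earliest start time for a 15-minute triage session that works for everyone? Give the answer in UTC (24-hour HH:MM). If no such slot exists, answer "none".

Anders → UTC: 07:15–08:30, 09:00–09:30, 10:15–12:15, 14:00–17:00.
Viktor → UTC: 05:30–09:15, 12:30–14:00.
Anders ∩ Viktor: 07:15–08:30, 09:00–09:15.
Windows ≥ 15 min: 07:15–08:30, 09:00–09:15.
Earliest such window starts at 07:15.

07:15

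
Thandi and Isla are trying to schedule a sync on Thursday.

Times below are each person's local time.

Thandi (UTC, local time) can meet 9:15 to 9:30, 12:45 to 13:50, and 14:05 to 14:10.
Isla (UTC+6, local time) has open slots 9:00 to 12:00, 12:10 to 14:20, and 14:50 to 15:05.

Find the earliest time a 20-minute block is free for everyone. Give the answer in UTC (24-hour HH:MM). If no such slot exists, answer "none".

none

Thandi → UTC: 09:15–09:30, 12:45–13:50, 14:05–14:10.
Isla → UTC: 03:00–06:00, 06:10–08:20, 08:50–09:05.
Thandi ∩ Isla: (none).
Windows ≥ 20 min: (none).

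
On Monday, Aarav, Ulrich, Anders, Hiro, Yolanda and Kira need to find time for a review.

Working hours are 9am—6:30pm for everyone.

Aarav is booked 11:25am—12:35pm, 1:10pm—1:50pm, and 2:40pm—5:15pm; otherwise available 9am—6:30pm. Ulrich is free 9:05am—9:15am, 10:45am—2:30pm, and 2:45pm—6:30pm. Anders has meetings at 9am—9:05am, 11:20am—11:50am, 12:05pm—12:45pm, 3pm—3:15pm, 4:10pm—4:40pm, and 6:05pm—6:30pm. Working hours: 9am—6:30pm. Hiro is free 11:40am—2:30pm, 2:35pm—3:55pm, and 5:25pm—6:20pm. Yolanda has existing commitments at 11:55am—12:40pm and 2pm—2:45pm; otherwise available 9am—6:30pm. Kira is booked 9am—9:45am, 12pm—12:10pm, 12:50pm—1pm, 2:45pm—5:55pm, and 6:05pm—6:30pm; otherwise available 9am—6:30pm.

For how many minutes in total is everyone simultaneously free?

Aarav free within 09:00–18:30: 09:00–11:25, 12:35–13:10, 13:50–14:40, 17:15–18:30.
Anders free within 09:00–18:30: 09:05–11:20, 11:50–12:05, 12:45–15:00, 15:15–16:10, 16:40–18:05.
Yolanda free within 09:00–18:30: 09:00–11:55, 12:40–14:00, 14:45–18:30.
Kira free within 09:00–18:30: 09:45–12:00, 12:10–12:50, 13:00–14:45, 17:55–18:05.
Aarav ∩ Ulrich: 09:05–09:15, 10:45–11:25, 12:35–13:10, 13:50–14:30, 17:15–18:30.
Aarav ∩ Ulrich ∩ Anders: 09:05–09:15, 10:45–11:20, 12:45–13:10, 13:50–14:30, 17:15–18:05.
Aarav ∩ Ulrich ∩ Anders ∩ Hiro: 12:45–13:10, 13:50–14:30, 17:25–18:05.
Aarav ∩ Ulrich ∩ Anders ∩ Hiro ∩ Yolanda: 12:45–13:10, 13:50–14:00, 17:25–18:05.
Aarav ∩ Ulrich ∩ Anders ∩ Hiro ∩ Yolanda ∩ Kira: 12:45–12:50, 13:00–13:10, 13:50–14:00, 17:55–18:05.
Total common minutes: 5 + 10 + 10 + 10 = 35.

35 minutes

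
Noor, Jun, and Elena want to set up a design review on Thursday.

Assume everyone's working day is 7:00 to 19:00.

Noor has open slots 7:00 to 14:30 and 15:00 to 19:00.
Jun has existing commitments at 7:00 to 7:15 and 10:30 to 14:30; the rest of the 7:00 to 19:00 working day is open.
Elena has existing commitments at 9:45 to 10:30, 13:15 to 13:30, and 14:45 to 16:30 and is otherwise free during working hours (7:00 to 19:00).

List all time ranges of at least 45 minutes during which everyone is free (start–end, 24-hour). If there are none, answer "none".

07:15–09:45, 16:30–19:00

Jun free within 07:00–19:00: 07:15–10:30, 14:30–19:00.
Elena free within 07:00–19:00: 07:00–09:45, 10:30–13:15, 13:30–14:45, 16:30–19:00.
Noor ∩ Jun: 07:15–10:30, 15:00–19:00.
Noor ∩ Jun ∩ Elena: 07:15–09:45, 16:30–19:00.
Windows ≥ 45 min: 07:15–09:45, 16:30–19:00.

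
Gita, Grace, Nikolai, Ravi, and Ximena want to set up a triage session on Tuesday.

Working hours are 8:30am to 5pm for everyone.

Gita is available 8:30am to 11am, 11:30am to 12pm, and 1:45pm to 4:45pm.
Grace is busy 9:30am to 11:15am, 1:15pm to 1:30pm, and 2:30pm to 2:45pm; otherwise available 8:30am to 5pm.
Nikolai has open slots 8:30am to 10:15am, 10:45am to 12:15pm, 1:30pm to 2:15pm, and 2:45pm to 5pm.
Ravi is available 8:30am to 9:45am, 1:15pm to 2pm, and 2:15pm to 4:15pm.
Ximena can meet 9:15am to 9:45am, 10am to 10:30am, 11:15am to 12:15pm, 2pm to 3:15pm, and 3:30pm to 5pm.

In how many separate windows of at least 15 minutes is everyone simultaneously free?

3

Grace free within 08:30–17:00: 08:30–09:30, 11:15–13:15, 13:30–14:30, 14:45–17:00.
Gita ∩ Grace: 08:30–09:30, 11:30–12:00, 13:45–14:30, 14:45–16:45.
Gita ∩ Grace ∩ Nikolai: 08:30–09:30, 11:30–12:00, 13:45–14:15, 14:45–16:45.
Gita ∩ Grace ∩ Nikolai ∩ Ravi: 08:30–09:30, 13:45–14:00, 14:45–16:15.
Gita ∩ Grace ∩ Nikolai ∩ Ravi ∩ Ximena: 09:15–09:30, 14:45–15:15, 15:30–16:15.
Windows ≥ 15 min: 09:15–09:30, 14:45–15:15, 15:30–16:15.
That's 3 windows.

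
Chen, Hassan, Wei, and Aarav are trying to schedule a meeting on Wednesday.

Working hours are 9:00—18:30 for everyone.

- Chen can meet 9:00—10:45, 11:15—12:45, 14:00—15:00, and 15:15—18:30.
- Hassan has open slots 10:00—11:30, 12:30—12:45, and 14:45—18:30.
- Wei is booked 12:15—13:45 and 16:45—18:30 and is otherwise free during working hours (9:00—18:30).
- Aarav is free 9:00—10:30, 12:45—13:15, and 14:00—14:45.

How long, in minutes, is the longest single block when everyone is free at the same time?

Wei free within 09:00–18:30: 09:00–12:15, 13:45–16:45.
Chen ∩ Hassan: 10:00–10:45, 11:15–11:30, 12:30–12:45, 14:45–15:00, 15:15–18:30.
Chen ∩ Hassan ∩ Wei: 10:00–10:45, 11:15–11:30, 14:45–15:00, 15:15–16:45.
Chen ∩ Hassan ∩ Wei ∩ Aarav: 10:00–10:30.
Single common window of 30 minutes.

30 minutes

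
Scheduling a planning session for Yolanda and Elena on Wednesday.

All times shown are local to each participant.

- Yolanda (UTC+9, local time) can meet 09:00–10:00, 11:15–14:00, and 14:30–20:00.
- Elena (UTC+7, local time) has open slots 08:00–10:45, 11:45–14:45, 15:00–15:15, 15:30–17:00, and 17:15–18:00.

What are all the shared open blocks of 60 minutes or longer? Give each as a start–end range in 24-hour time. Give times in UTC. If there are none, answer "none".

Yolanda → UTC: 00:00–01:00, 02:15–05:00, 05:30–11:00.
Elena → UTC: 01:00–03:45, 04:45–07:45, 08:00–08:15, 08:30–10:00, 10:15–11:00.
Yolanda ∩ Elena: 02:15–03:45, 04:45–05:00, 05:30–07:45, 08:00–08:15, 08:30–10:00, 10:15–11:00.
Windows ≥ 60 min: 02:15–03:45, 05:30–07:45, 08:30–10:00.

02:15–03:45, 05:30–07:45, 08:30–10:00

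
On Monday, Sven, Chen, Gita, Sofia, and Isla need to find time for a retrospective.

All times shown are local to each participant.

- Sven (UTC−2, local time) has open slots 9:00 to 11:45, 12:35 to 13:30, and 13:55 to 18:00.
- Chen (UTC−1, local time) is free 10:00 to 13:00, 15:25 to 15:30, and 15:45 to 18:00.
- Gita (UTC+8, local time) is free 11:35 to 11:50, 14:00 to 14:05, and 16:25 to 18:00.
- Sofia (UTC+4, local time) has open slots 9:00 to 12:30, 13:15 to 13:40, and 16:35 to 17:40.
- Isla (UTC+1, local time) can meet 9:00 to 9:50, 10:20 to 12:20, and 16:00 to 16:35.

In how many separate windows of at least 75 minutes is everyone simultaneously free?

Sven → UTC: 11:00–13:45, 14:35–15:30, 15:55–20:00.
Chen → UTC: 11:00–14:00, 16:25–16:30, 16:45–19:00.
Gita → UTC: 03:35–03:50, 06:00–06:05, 08:25–10:00.
Sofia → UTC: 05:00–08:30, 09:15–09:40, 12:35–13:40.
Isla → UTC: 08:00–08:50, 09:20–11:20, 15:00–15:35.
Sven ∩ Chen: 11:00–13:45, 16:25–16:30, 16:45–19:00.
Sven ∩ Chen ∩ Gita: (none).
Sven ∩ Chen ∩ Gita ∩ Sofia: (none).
Sven ∩ Chen ∩ Gita ∩ Sofia ∩ Isla: (none).
Windows ≥ 75 min: (none).
That's 0 windows.

0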